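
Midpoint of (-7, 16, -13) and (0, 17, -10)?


Midpoint = ((-7+0)/2, (16+17)/2, (-13+-10)/2) = (-3.5, 16.5, -11.5)

(-3.5, 16.5, -11.5)


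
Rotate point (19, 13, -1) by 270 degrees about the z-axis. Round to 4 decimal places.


x' = 19*cos(270) - 13*sin(270) = 13
y' = 19*sin(270) + 13*cos(270) = -19
z' = -1

(13, -19, -1)


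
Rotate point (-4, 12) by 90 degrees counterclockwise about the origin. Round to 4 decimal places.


x' = -4*cos(90) - 12*sin(90) = -12
y' = -4*sin(90) + 12*cos(90) = -4

(-12, -4)


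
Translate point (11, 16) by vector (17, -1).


Translation: (x+dx, y+dy) = (11+17, 16+-1) = (28, 15)

(28, 15)


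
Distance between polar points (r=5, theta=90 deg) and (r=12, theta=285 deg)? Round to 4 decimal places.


d = sqrt(r1^2 + r2^2 - 2*r1*r2*cos(t2-t1))
d = sqrt(5^2 + 12^2 - 2*5*12*cos(285-90)) = 16.8793

16.8793


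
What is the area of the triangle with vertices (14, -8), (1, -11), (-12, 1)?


Area = |x1(y2-y3) + x2(y3-y1) + x3(y1-y2)| / 2
= |14*(-11-1) + 1*(1--8) + -12*(-8--11)| / 2
= 97.5

97.5


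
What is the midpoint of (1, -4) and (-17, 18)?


Midpoint = ((1+-17)/2, (-4+18)/2) = (-8, 7)

(-8, 7)


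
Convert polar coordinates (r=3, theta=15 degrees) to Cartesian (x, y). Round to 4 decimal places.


x = 3 * cos(15) = 2.8978
y = 3 * sin(15) = 0.7765

(2.8978, 0.7765)


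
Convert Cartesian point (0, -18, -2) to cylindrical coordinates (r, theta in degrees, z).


r = sqrt(0^2 + (-18)^2) = 18
theta = atan2(-18, 0) = 270 deg
z = -2

r = 18, theta = 270 deg, z = -2


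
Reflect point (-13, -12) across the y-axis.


Reflection across y-axis: (x, y) -> (-x, y)
(-13, -12) -> (13, -12)

(13, -12)


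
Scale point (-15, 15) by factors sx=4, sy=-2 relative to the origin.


Scaling: (x*sx, y*sy) = (-15*4, 15*-2) = (-60, -30)

(-60, -30)


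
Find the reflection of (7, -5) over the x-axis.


Reflection across x-axis: (x, y) -> (x, -y)
(7, -5) -> (7, 5)

(7, 5)


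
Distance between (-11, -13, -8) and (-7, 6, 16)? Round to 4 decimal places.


d = sqrt((-7--11)^2 + (6--13)^2 + (16--8)^2) = 30.8707

30.8707


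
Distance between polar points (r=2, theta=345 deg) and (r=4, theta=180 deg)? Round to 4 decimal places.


d = sqrt(r1^2 + r2^2 - 2*r1*r2*cos(t2-t1))
d = sqrt(2^2 + 4^2 - 2*2*4*cos(180-345)) = 5.9544

5.9544


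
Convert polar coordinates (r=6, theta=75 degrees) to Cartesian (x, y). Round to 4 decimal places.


x = 6 * cos(75) = 1.5529
y = 6 * sin(75) = 5.7956

(1.5529, 5.7956)


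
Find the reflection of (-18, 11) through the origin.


Reflection through origin: (x, y) -> (-x, -y)
(-18, 11) -> (18, -11)

(18, -11)


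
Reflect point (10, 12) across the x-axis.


Reflection across x-axis: (x, y) -> (x, -y)
(10, 12) -> (10, -12)

(10, -12)


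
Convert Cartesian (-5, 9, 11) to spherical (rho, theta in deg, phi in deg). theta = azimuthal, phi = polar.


rho = sqrt((-5)^2 + 9^2 + 11^2) = 15.0665
theta = atan2(9, -5) = 119.0546 deg
phi = acos(11/15.0665) = 43.1056 deg

rho = 15.0665, theta = 119.0546 deg, phi = 43.1056 deg


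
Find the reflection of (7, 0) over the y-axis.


Reflection across y-axis: (x, y) -> (-x, y)
(7, 0) -> (-7, 0)

(-7, 0)


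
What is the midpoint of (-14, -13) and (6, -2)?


Midpoint = ((-14+6)/2, (-13+-2)/2) = (-4, -7.5)

(-4, -7.5)


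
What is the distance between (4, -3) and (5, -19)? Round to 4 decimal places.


d = sqrt((5-4)^2 + (-19--3)^2) = 16.0312

16.0312


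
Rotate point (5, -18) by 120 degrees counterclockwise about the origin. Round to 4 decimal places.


x' = 5*cos(120) - -18*sin(120) = 13.0885
y' = 5*sin(120) + -18*cos(120) = 13.3301

(13.0885, 13.3301)


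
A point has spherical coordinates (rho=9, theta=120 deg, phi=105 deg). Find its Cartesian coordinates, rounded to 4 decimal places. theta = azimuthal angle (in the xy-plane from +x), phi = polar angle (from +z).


x = 9 * sin(105) * cos(120) = -4.3467
y = 9 * sin(105) * sin(120) = 7.5286
z = 9 * cos(105) = -2.3294

(-4.3467, 7.5286, -2.3294)


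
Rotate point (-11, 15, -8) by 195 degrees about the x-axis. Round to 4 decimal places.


x' = -11
y' = 15*cos(195) - -8*sin(195) = -16.5594
z' = 15*sin(195) + -8*cos(195) = 3.8451

(-11, -16.5594, 3.8451)


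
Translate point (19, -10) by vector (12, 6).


Translation: (x+dx, y+dy) = (19+12, -10+6) = (31, -4)

(31, -4)


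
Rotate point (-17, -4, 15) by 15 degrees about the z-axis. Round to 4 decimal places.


x' = -17*cos(15) - -4*sin(15) = -15.3855
y' = -17*sin(15) + -4*cos(15) = -8.2636
z' = 15

(-15.3855, -8.2636, 15)


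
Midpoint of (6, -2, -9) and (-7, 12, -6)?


Midpoint = ((6+-7)/2, (-2+12)/2, (-9+-6)/2) = (-0.5, 5, -7.5)

(-0.5, 5, -7.5)


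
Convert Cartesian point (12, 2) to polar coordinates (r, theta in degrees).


r = sqrt(12^2 + 2^2) = 12.1655
theta = atan2(2, 12) = 9.4623 degrees

r = 12.1655, theta = 9.4623 degrees


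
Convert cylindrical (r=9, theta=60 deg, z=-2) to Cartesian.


x = 9 * cos(60) = 4.5
y = 9 * sin(60) = 7.7942
z = -2

(4.5, 7.7942, -2)


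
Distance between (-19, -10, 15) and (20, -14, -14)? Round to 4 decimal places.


d = sqrt((20--19)^2 + (-14--10)^2 + (-14-15)^2) = 48.7647

48.7647


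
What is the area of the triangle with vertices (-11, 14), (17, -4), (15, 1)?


Area = |x1(y2-y3) + x2(y3-y1) + x3(y1-y2)| / 2
= |-11*(-4-1) + 17*(1-14) + 15*(14--4)| / 2
= 52

52


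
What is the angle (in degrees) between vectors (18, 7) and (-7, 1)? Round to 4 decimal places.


dot = 18*-7 + 7*1 = -119
|u| = 19.3132, |v| = 7.0711
cos(angle) = -0.8714
angle = 150.6194 degrees

150.6194 degrees


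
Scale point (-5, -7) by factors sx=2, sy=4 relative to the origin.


Scaling: (x*sx, y*sy) = (-5*2, -7*4) = (-10, -28)

(-10, -28)


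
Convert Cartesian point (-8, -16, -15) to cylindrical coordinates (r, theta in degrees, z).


r = sqrt((-8)^2 + (-16)^2) = 17.8885
theta = atan2(-16, -8) = 243.4349 deg
z = -15

r = 17.8885, theta = 243.4349 deg, z = -15


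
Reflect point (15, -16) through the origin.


Reflection through origin: (x, y) -> (-x, -y)
(15, -16) -> (-15, 16)

(-15, 16)


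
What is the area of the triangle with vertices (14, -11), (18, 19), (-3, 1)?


Area = |x1(y2-y3) + x2(y3-y1) + x3(y1-y2)| / 2
= |14*(19-1) + 18*(1--11) + -3*(-11-19)| / 2
= 279

279


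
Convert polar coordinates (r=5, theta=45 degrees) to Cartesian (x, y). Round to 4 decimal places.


x = 5 * cos(45) = 3.5355
y = 5 * sin(45) = 3.5355

(3.5355, 3.5355)


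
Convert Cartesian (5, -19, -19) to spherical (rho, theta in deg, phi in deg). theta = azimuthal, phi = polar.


rho = sqrt(5^2 + (-19)^2 + (-19)^2) = 27.3313
theta = atan2(-19, 5) = 284.7436 deg
phi = acos(-19/27.3313) = 134.0411 deg

rho = 27.3313, theta = 284.7436 deg, phi = 134.0411 deg


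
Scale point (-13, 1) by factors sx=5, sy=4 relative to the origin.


Scaling: (x*sx, y*sy) = (-13*5, 1*4) = (-65, 4)

(-65, 4)


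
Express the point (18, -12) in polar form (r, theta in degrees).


r = sqrt(18^2 + (-12)^2) = 21.6333
theta = atan2(-12, 18) = 326.3099 degrees

r = 21.6333, theta = 326.3099 degrees


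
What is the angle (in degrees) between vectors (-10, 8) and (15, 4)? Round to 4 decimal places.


dot = -10*15 + 8*4 = -118
|u| = 12.8062, |v| = 15.5242
cos(angle) = -0.5935
angle = 126.4088 degrees

126.4088 degrees


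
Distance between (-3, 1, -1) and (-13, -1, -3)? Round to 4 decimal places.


d = sqrt((-13--3)^2 + (-1-1)^2 + (-3--1)^2) = 10.3923

10.3923


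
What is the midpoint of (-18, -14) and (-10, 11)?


Midpoint = ((-18+-10)/2, (-14+11)/2) = (-14, -1.5)

(-14, -1.5)


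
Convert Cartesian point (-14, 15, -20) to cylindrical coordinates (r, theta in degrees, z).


r = sqrt((-14)^2 + 15^2) = 20.5183
theta = atan2(15, -14) = 133.0251 deg
z = -20

r = 20.5183, theta = 133.0251 deg, z = -20


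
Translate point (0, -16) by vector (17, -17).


Translation: (x+dx, y+dy) = (0+17, -16+-17) = (17, -33)

(17, -33)


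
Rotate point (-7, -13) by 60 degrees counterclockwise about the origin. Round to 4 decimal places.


x' = -7*cos(60) - -13*sin(60) = 7.7583
y' = -7*sin(60) + -13*cos(60) = -12.5622

(7.7583, -12.5622)


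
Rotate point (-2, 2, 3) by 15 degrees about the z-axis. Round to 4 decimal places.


x' = -2*cos(15) - 2*sin(15) = -2.4495
y' = -2*sin(15) + 2*cos(15) = 1.4142
z' = 3

(-2.4495, 1.4142, 3)


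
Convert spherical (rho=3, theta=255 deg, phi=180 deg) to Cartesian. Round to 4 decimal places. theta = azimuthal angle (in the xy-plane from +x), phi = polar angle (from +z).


x = 3 * sin(180) * cos(255) = 0
y = 3 * sin(180) * sin(255) = 0
z = 3 * cos(180) = -3

(0, 0, -3)


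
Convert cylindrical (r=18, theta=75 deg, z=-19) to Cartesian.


x = 18 * cos(75) = 4.6587
y = 18 * sin(75) = 17.3867
z = -19

(4.6587, 17.3867, -19)


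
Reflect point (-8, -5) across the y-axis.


Reflection across y-axis: (x, y) -> (-x, y)
(-8, -5) -> (8, -5)

(8, -5)


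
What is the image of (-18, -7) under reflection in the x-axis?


Reflection across x-axis: (x, y) -> (x, -y)
(-18, -7) -> (-18, 7)

(-18, 7)


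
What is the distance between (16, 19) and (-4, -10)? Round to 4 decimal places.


d = sqrt((-4-16)^2 + (-10-19)^2) = 35.2278

35.2278


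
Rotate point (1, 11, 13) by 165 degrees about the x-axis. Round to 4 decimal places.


x' = 1
y' = 11*cos(165) - 13*sin(165) = -13.9898
z' = 11*sin(165) + 13*cos(165) = -9.71

(1, -13.9898, -9.71)


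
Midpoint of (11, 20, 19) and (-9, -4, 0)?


Midpoint = ((11+-9)/2, (20+-4)/2, (19+0)/2) = (1, 8, 9.5)

(1, 8, 9.5)


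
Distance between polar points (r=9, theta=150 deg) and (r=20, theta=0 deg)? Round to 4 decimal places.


d = sqrt(r1^2 + r2^2 - 2*r1*r2*cos(t2-t1))
d = sqrt(9^2 + 20^2 - 2*9*20*cos(0-150)) = 28.1562

28.1562


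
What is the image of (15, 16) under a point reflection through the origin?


Reflection through origin: (x, y) -> (-x, -y)
(15, 16) -> (-15, -16)

(-15, -16)


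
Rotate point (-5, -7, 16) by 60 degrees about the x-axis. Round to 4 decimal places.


x' = -5
y' = -7*cos(60) - 16*sin(60) = -17.3564
z' = -7*sin(60) + 16*cos(60) = 1.9378

(-5, -17.3564, 1.9378)


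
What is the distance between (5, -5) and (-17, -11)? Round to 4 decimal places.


d = sqrt((-17-5)^2 + (-11--5)^2) = 22.8035

22.8035


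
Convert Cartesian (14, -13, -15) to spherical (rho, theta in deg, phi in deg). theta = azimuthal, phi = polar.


rho = sqrt(14^2 + (-13)^2 + (-15)^2) = 24.2899
theta = atan2(-13, 14) = 317.1211 deg
phi = acos(-15/24.2899) = 128.1367 deg

rho = 24.2899, theta = 317.1211 deg, phi = 128.1367 deg


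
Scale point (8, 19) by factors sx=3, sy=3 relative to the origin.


Scaling: (x*sx, y*sy) = (8*3, 19*3) = (24, 57)

(24, 57)


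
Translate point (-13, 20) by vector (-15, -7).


Translation: (x+dx, y+dy) = (-13+-15, 20+-7) = (-28, 13)

(-28, 13)


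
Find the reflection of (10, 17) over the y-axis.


Reflection across y-axis: (x, y) -> (-x, y)
(10, 17) -> (-10, 17)

(-10, 17)


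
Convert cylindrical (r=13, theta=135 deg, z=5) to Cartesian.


x = 13 * cos(135) = -9.1924
y = 13 * sin(135) = 9.1924
z = 5

(-9.1924, 9.1924, 5)


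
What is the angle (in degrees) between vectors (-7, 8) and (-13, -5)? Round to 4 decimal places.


dot = -7*-13 + 8*-5 = 51
|u| = 10.6301, |v| = 13.9284
cos(angle) = 0.3445
angle = 69.8516 degrees

69.8516 degrees


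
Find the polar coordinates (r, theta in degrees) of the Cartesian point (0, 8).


r = sqrt(0^2 + 8^2) = 8
theta = atan2(8, 0) = 90 degrees

r = 8, theta = 90 degrees


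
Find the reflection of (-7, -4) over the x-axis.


Reflection across x-axis: (x, y) -> (x, -y)
(-7, -4) -> (-7, 4)

(-7, 4)


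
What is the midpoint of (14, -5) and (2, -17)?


Midpoint = ((14+2)/2, (-5+-17)/2) = (8, -11)

(8, -11)


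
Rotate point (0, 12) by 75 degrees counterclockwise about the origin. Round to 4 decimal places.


x' = 0*cos(75) - 12*sin(75) = -11.5911
y' = 0*sin(75) + 12*cos(75) = 3.1058

(-11.5911, 3.1058)


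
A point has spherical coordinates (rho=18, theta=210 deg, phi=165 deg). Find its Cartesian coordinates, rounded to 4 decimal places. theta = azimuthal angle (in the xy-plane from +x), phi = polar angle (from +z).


x = 18 * sin(165) * cos(210) = -4.0346
y = 18 * sin(165) * sin(210) = -2.3294
z = 18 * cos(165) = -17.3867

(-4.0346, -2.3294, -17.3867)


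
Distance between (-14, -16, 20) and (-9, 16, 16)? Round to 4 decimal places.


d = sqrt((-9--14)^2 + (16--16)^2 + (16-20)^2) = 32.6343

32.6343


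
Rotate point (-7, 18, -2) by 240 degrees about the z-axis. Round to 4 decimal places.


x' = -7*cos(240) - 18*sin(240) = 19.0885
y' = -7*sin(240) + 18*cos(240) = -2.9378
z' = -2

(19.0885, -2.9378, -2)


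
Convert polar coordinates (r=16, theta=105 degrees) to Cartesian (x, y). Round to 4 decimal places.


x = 16 * cos(105) = -4.1411
y = 16 * sin(105) = 15.4548

(-4.1411, 15.4548)


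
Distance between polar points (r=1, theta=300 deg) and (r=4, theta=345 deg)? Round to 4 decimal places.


d = sqrt(r1^2 + r2^2 - 2*r1*r2*cos(t2-t1))
d = sqrt(1^2 + 4^2 - 2*1*4*cos(345-300)) = 3.368

3.368


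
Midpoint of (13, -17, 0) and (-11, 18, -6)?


Midpoint = ((13+-11)/2, (-17+18)/2, (0+-6)/2) = (1, 0.5, -3)

(1, 0.5, -3)


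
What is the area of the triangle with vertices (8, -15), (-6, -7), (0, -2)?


Area = |x1(y2-y3) + x2(y3-y1) + x3(y1-y2)| / 2
= |8*(-7--2) + -6*(-2--15) + 0*(-15--7)| / 2
= 59

59


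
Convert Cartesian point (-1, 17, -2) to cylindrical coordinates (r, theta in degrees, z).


r = sqrt((-1)^2 + 17^2) = 17.0294
theta = atan2(17, -1) = 93.3665 deg
z = -2

r = 17.0294, theta = 93.3665 deg, z = -2


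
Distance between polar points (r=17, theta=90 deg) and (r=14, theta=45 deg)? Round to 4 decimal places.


d = sqrt(r1^2 + r2^2 - 2*r1*r2*cos(t2-t1))
d = sqrt(17^2 + 14^2 - 2*17*14*cos(45-90)) = 12.1827

12.1827


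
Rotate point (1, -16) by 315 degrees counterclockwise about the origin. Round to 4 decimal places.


x' = 1*cos(315) - -16*sin(315) = -10.6066
y' = 1*sin(315) + -16*cos(315) = -12.0208

(-10.6066, -12.0208)


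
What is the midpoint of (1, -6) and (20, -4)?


Midpoint = ((1+20)/2, (-6+-4)/2) = (10.5, -5)

(10.5, -5)


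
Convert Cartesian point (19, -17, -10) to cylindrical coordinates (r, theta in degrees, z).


r = sqrt(19^2 + (-17)^2) = 25.4951
theta = atan2(-17, 19) = 318.1798 deg
z = -10

r = 25.4951, theta = 318.1798 deg, z = -10


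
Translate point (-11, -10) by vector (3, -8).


Translation: (x+dx, y+dy) = (-11+3, -10+-8) = (-8, -18)

(-8, -18)


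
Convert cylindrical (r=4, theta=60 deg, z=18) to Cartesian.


x = 4 * cos(60) = 2
y = 4 * sin(60) = 3.4641
z = 18

(2, 3.4641, 18)


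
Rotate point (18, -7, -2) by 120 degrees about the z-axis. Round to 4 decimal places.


x' = 18*cos(120) - -7*sin(120) = -2.9378
y' = 18*sin(120) + -7*cos(120) = 19.0885
z' = -2

(-2.9378, 19.0885, -2)


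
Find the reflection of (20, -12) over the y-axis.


Reflection across y-axis: (x, y) -> (-x, y)
(20, -12) -> (-20, -12)

(-20, -12)


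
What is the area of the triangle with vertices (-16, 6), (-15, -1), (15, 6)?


Area = |x1(y2-y3) + x2(y3-y1) + x3(y1-y2)| / 2
= |-16*(-1-6) + -15*(6-6) + 15*(6--1)| / 2
= 108.5

108.5


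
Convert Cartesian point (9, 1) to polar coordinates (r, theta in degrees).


r = sqrt(9^2 + 1^2) = 9.0554
theta = atan2(1, 9) = 6.3402 degrees

r = 9.0554, theta = 6.3402 degrees


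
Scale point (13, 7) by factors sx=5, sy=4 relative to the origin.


Scaling: (x*sx, y*sy) = (13*5, 7*4) = (65, 28)

(65, 28)


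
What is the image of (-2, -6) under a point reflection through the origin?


Reflection through origin: (x, y) -> (-x, -y)
(-2, -6) -> (2, 6)

(2, 6)


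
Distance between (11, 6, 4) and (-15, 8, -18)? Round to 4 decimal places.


d = sqrt((-15-11)^2 + (8-6)^2 + (-18-4)^2) = 34.1174

34.1174


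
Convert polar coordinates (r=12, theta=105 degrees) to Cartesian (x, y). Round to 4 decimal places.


x = 12 * cos(105) = -3.1058
y = 12 * sin(105) = 11.5911

(-3.1058, 11.5911)


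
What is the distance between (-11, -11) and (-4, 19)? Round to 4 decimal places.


d = sqrt((-4--11)^2 + (19--11)^2) = 30.8058

30.8058


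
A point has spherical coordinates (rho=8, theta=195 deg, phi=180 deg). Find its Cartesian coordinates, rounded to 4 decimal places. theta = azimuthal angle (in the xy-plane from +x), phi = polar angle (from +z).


x = 8 * sin(180) * cos(195) = 0
y = 8 * sin(180) * sin(195) = 0
z = 8 * cos(180) = -8

(0, 0, -8)


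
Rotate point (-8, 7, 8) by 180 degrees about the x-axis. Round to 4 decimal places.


x' = -8
y' = 7*cos(180) - 8*sin(180) = -7
z' = 7*sin(180) + 8*cos(180) = -8

(-8, -7, -8)


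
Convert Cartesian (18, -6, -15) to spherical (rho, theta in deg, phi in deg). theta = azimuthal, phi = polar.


rho = sqrt(18^2 + (-6)^2 + (-15)^2) = 24.1868
theta = atan2(-6, 18) = 341.5651 deg
phi = acos(-15/24.1868) = 128.3288 deg

rho = 24.1868, theta = 341.5651 deg, phi = 128.3288 deg


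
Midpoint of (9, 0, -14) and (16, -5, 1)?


Midpoint = ((9+16)/2, (0+-5)/2, (-14+1)/2) = (12.5, -2.5, -6.5)

(12.5, -2.5, -6.5)


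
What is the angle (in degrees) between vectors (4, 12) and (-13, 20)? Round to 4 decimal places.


dot = 4*-13 + 12*20 = 188
|u| = 12.6491, |v| = 23.8537
cos(angle) = 0.6231
angle = 51.4588 degrees

51.4588 degrees


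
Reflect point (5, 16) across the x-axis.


Reflection across x-axis: (x, y) -> (x, -y)
(5, 16) -> (5, -16)

(5, -16)


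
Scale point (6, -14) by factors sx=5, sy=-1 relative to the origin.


Scaling: (x*sx, y*sy) = (6*5, -14*-1) = (30, 14)

(30, 14)


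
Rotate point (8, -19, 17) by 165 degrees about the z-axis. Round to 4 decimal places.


x' = 8*cos(165) - -19*sin(165) = -2.8098
y' = 8*sin(165) + -19*cos(165) = 20.4231
z' = 17

(-2.8098, 20.4231, 17)


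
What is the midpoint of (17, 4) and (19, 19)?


Midpoint = ((17+19)/2, (4+19)/2) = (18, 11.5)

(18, 11.5)


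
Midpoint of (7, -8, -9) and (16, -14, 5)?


Midpoint = ((7+16)/2, (-8+-14)/2, (-9+5)/2) = (11.5, -11, -2)

(11.5, -11, -2)


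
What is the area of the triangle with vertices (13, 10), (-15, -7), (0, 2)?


Area = |x1(y2-y3) + x2(y3-y1) + x3(y1-y2)| / 2
= |13*(-7-2) + -15*(2-10) + 0*(10--7)| / 2
= 1.5

1.5


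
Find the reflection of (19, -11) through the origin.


Reflection through origin: (x, y) -> (-x, -y)
(19, -11) -> (-19, 11)

(-19, 11)


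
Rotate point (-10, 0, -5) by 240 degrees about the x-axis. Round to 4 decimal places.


x' = -10
y' = 0*cos(240) - -5*sin(240) = -4.3301
z' = 0*sin(240) + -5*cos(240) = 2.5

(-10, -4.3301, 2.5)


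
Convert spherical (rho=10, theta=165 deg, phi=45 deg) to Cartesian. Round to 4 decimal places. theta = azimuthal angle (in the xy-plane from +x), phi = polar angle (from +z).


x = 10 * sin(45) * cos(165) = -6.8301
y = 10 * sin(45) * sin(165) = 1.8301
z = 10 * cos(45) = 7.0711

(-6.8301, 1.8301, 7.0711)


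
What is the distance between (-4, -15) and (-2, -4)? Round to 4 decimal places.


d = sqrt((-2--4)^2 + (-4--15)^2) = 11.1803

11.1803


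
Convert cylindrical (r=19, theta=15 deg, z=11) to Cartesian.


x = 19 * cos(15) = 18.3526
y = 19 * sin(15) = 4.9176
z = 11

(18.3526, 4.9176, 11)


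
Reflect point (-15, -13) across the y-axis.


Reflection across y-axis: (x, y) -> (-x, y)
(-15, -13) -> (15, -13)

(15, -13)


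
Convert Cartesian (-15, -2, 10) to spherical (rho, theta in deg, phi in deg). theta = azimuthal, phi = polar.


rho = sqrt((-15)^2 + (-2)^2 + 10^2) = 18.1384
theta = atan2(-2, -15) = 187.5946 deg
phi = acos(10/18.1384) = 56.5425 deg

rho = 18.1384, theta = 187.5946 deg, phi = 56.5425 deg


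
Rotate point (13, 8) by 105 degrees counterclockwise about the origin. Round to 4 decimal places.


x' = 13*cos(105) - 8*sin(105) = -11.0921
y' = 13*sin(105) + 8*cos(105) = 10.4865

(-11.0921, 10.4865)


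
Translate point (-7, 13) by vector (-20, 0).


Translation: (x+dx, y+dy) = (-7+-20, 13+0) = (-27, 13)

(-27, 13)


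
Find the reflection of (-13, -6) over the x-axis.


Reflection across x-axis: (x, y) -> (x, -y)
(-13, -6) -> (-13, 6)

(-13, 6)


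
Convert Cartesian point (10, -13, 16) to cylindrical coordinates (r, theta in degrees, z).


r = sqrt(10^2 + (-13)^2) = 16.4012
theta = atan2(-13, 10) = 307.5686 deg
z = 16

r = 16.4012, theta = 307.5686 deg, z = 16


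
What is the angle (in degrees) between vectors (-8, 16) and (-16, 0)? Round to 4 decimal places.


dot = -8*-16 + 16*0 = 128
|u| = 17.8885, |v| = 16
cos(angle) = 0.4472
angle = 63.4349 degrees

63.4349 degrees


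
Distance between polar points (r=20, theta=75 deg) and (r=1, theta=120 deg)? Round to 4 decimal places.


d = sqrt(r1^2 + r2^2 - 2*r1*r2*cos(t2-t1))
d = sqrt(20^2 + 1^2 - 2*20*1*cos(120-75)) = 19.3058

19.3058


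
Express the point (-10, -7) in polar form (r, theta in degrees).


r = sqrt((-10)^2 + (-7)^2) = 12.2066
theta = atan2(-7, -10) = 214.992 degrees

r = 12.2066, theta = 214.992 degrees


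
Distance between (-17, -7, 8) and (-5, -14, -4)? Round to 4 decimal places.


d = sqrt((-5--17)^2 + (-14--7)^2 + (-4-8)^2) = 18.3576

18.3576


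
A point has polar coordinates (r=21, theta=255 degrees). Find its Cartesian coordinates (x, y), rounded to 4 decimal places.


x = 21 * cos(255) = -5.4352
y = 21 * sin(255) = -20.2844

(-5.4352, -20.2844)


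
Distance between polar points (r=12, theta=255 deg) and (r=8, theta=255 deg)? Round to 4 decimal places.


d = sqrt(r1^2 + r2^2 - 2*r1*r2*cos(t2-t1))
d = sqrt(12^2 + 8^2 - 2*12*8*cos(255-255)) = 4

4


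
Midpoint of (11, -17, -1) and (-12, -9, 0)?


Midpoint = ((11+-12)/2, (-17+-9)/2, (-1+0)/2) = (-0.5, -13, -0.5)

(-0.5, -13, -0.5)


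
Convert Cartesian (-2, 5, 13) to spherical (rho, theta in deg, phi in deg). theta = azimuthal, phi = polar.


rho = sqrt((-2)^2 + 5^2 + 13^2) = 14.0712
theta = atan2(5, -2) = 111.8014 deg
phi = acos(13/14.0712) = 22.5015 deg

rho = 14.0712, theta = 111.8014 deg, phi = 22.5015 deg


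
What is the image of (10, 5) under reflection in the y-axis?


Reflection across y-axis: (x, y) -> (-x, y)
(10, 5) -> (-10, 5)

(-10, 5)


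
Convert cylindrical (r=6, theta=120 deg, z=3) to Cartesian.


x = 6 * cos(120) = -3
y = 6 * sin(120) = 5.1962
z = 3

(-3, 5.1962, 3)


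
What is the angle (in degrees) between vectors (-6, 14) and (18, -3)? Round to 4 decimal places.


dot = -6*18 + 14*-3 = -150
|u| = 15.2315, |v| = 18.2483
cos(angle) = -0.5397
angle = 122.6609 degrees

122.6609 degrees


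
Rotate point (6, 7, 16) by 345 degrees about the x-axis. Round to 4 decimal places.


x' = 6
y' = 7*cos(345) - 16*sin(345) = 10.9026
z' = 7*sin(345) + 16*cos(345) = 13.6431

(6, 10.9026, 13.6431)


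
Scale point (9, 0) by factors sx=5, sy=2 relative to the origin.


Scaling: (x*sx, y*sy) = (9*5, 0*2) = (45, 0)

(45, 0)


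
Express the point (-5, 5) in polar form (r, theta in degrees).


r = sqrt((-5)^2 + 5^2) = 7.0711
theta = atan2(5, -5) = 135 degrees

r = 7.0711, theta = 135 degrees


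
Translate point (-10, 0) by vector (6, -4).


Translation: (x+dx, y+dy) = (-10+6, 0+-4) = (-4, -4)

(-4, -4)


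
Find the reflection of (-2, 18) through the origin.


Reflection through origin: (x, y) -> (-x, -y)
(-2, 18) -> (2, -18)

(2, -18)


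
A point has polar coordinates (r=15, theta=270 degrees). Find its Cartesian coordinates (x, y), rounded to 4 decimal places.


x = 15 * cos(270) = 0
y = 15 * sin(270) = -15

(0, -15)


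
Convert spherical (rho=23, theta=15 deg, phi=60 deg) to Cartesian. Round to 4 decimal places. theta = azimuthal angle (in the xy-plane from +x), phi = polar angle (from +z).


x = 23 * sin(60) * cos(15) = 19.2399
y = 23 * sin(60) * sin(15) = 5.1553
z = 23 * cos(60) = 11.5

(19.2399, 5.1553, 11.5)


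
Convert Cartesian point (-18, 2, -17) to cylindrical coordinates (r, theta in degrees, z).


r = sqrt((-18)^2 + 2^2) = 18.1108
theta = atan2(2, -18) = 173.6598 deg
z = -17

r = 18.1108, theta = 173.6598 deg, z = -17


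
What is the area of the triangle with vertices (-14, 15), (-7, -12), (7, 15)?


Area = |x1(y2-y3) + x2(y3-y1) + x3(y1-y2)| / 2
= |-14*(-12-15) + -7*(15-15) + 7*(15--12)| / 2
= 283.5

283.5


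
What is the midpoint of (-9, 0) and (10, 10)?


Midpoint = ((-9+10)/2, (0+10)/2) = (0.5, 5)

(0.5, 5)


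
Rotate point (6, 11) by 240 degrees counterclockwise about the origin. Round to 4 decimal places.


x' = 6*cos(240) - 11*sin(240) = 6.5263
y' = 6*sin(240) + 11*cos(240) = -10.6962

(6.5263, -10.6962)


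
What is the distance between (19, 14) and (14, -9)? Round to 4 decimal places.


d = sqrt((14-19)^2 + (-9-14)^2) = 23.5372

23.5372


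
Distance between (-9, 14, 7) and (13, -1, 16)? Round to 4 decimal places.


d = sqrt((13--9)^2 + (-1-14)^2 + (16-7)^2) = 28.1069

28.1069


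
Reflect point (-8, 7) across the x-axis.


Reflection across x-axis: (x, y) -> (x, -y)
(-8, 7) -> (-8, -7)

(-8, -7)


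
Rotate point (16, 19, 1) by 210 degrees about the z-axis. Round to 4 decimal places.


x' = 16*cos(210) - 19*sin(210) = -4.3564
y' = 16*sin(210) + 19*cos(210) = -24.4545
z' = 1

(-4.3564, -24.4545, 1)


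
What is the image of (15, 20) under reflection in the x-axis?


Reflection across x-axis: (x, y) -> (x, -y)
(15, 20) -> (15, -20)

(15, -20)


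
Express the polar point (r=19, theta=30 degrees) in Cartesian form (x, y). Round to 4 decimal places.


x = 19 * cos(30) = 16.4545
y = 19 * sin(30) = 9.5

(16.4545, 9.5)


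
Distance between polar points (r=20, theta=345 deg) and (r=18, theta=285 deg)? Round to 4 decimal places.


d = sqrt(r1^2 + r2^2 - 2*r1*r2*cos(t2-t1))
d = sqrt(20^2 + 18^2 - 2*20*18*cos(285-345)) = 19.0788

19.0788


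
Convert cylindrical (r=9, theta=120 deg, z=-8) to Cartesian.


x = 9 * cos(120) = -4.5
y = 9 * sin(120) = 7.7942
z = -8

(-4.5, 7.7942, -8)


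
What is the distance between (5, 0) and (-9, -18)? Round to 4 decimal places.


d = sqrt((-9-5)^2 + (-18-0)^2) = 22.8035

22.8035


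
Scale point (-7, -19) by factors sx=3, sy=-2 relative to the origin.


Scaling: (x*sx, y*sy) = (-7*3, -19*-2) = (-21, 38)

(-21, 38)


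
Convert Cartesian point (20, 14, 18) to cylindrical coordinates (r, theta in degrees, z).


r = sqrt(20^2 + 14^2) = 24.4131
theta = atan2(14, 20) = 34.992 deg
z = 18

r = 24.4131, theta = 34.992 deg, z = 18


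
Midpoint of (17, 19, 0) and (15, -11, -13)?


Midpoint = ((17+15)/2, (19+-11)/2, (0+-13)/2) = (16, 4, -6.5)

(16, 4, -6.5)


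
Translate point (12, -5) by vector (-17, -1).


Translation: (x+dx, y+dy) = (12+-17, -5+-1) = (-5, -6)

(-5, -6)


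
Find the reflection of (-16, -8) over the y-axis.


Reflection across y-axis: (x, y) -> (-x, y)
(-16, -8) -> (16, -8)

(16, -8)


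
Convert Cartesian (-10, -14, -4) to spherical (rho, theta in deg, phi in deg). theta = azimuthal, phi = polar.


rho = sqrt((-10)^2 + (-14)^2 + (-4)^2) = 17.6635
theta = atan2(-14, -10) = 234.4623 deg
phi = acos(-4/17.6635) = 103.0885 deg

rho = 17.6635, theta = 234.4623 deg, phi = 103.0885 deg


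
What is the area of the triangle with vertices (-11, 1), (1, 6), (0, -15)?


Area = |x1(y2-y3) + x2(y3-y1) + x3(y1-y2)| / 2
= |-11*(6--15) + 1*(-15-1) + 0*(1-6)| / 2
= 123.5

123.5


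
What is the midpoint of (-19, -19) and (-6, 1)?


Midpoint = ((-19+-6)/2, (-19+1)/2) = (-12.5, -9)

(-12.5, -9)


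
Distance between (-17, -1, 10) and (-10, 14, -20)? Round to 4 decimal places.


d = sqrt((-10--17)^2 + (14--1)^2 + (-20-10)^2) = 34.2637

34.2637


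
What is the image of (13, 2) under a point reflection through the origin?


Reflection through origin: (x, y) -> (-x, -y)
(13, 2) -> (-13, -2)

(-13, -2)


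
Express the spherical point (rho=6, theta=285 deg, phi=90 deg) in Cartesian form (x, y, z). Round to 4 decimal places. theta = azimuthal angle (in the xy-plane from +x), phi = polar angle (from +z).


x = 6 * sin(90) * cos(285) = 1.5529
y = 6 * sin(90) * sin(285) = -5.7956
z = 6 * cos(90) = 0

(1.5529, -5.7956, 0)


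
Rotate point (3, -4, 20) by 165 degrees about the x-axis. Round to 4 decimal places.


x' = 3
y' = -4*cos(165) - 20*sin(165) = -1.3127
z' = -4*sin(165) + 20*cos(165) = -20.3538

(3, -1.3127, -20.3538)


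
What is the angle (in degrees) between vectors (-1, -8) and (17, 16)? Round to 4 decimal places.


dot = -1*17 + -8*16 = -145
|u| = 8.0623, |v| = 23.3452
cos(angle) = -0.7704
angle = 140.3893 degrees

140.3893 degrees


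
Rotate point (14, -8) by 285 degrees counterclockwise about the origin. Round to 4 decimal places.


x' = 14*cos(285) - -8*sin(285) = -4.1039
y' = 14*sin(285) + -8*cos(285) = -15.5935

(-4.1039, -15.5935)


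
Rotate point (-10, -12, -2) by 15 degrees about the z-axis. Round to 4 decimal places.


x' = -10*cos(15) - -12*sin(15) = -6.5534
y' = -10*sin(15) + -12*cos(15) = -14.1793
z' = -2

(-6.5534, -14.1793, -2)


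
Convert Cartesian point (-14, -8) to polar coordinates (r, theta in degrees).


r = sqrt((-14)^2 + (-8)^2) = 16.1245
theta = atan2(-8, -14) = 209.7449 degrees

r = 16.1245, theta = 209.7449 degrees


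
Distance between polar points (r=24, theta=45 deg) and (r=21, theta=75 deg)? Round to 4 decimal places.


d = sqrt(r1^2 + r2^2 - 2*r1*r2*cos(t2-t1))
d = sqrt(24^2 + 21^2 - 2*24*21*cos(75-45)) = 12.0019

12.0019


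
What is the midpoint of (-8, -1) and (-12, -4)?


Midpoint = ((-8+-12)/2, (-1+-4)/2) = (-10, -2.5)

(-10, -2.5)


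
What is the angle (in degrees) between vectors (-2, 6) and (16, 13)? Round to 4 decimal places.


dot = -2*16 + 6*13 = 46
|u| = 6.3246, |v| = 20.6155
cos(angle) = 0.3528
angle = 69.3411 degrees

69.3411 degrees


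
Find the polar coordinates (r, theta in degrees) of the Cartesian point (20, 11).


r = sqrt(20^2 + 11^2) = 22.8254
theta = atan2(11, 20) = 28.8108 degrees

r = 22.8254, theta = 28.8108 degrees


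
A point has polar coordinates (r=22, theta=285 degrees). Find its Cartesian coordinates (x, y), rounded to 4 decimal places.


x = 22 * cos(285) = 5.694
y = 22 * sin(285) = -21.2504

(5.694, -21.2504)


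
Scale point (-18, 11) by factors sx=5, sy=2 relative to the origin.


Scaling: (x*sx, y*sy) = (-18*5, 11*2) = (-90, 22)

(-90, 22)


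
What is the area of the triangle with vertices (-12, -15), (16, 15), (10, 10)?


Area = |x1(y2-y3) + x2(y3-y1) + x3(y1-y2)| / 2
= |-12*(15-10) + 16*(10--15) + 10*(-15-15)| / 2
= 20

20


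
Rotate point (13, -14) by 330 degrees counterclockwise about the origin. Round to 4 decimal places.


x' = 13*cos(330) - -14*sin(330) = 4.2583
y' = 13*sin(330) + -14*cos(330) = -18.6244

(4.2583, -18.6244)


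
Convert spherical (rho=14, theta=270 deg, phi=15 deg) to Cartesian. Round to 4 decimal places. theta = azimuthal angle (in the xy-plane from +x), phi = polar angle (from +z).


x = 14 * sin(15) * cos(270) = 0
y = 14 * sin(15) * sin(270) = -3.6235
z = 14 * cos(15) = 13.523

(0, -3.6235, 13.523)


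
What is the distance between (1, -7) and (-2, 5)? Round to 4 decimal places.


d = sqrt((-2-1)^2 + (5--7)^2) = 12.3693

12.3693


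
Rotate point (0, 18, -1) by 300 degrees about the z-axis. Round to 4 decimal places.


x' = 0*cos(300) - 18*sin(300) = 15.5885
y' = 0*sin(300) + 18*cos(300) = 9
z' = -1

(15.5885, 9, -1)


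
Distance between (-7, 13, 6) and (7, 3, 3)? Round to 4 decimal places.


d = sqrt((7--7)^2 + (3-13)^2 + (3-6)^2) = 17.4642

17.4642


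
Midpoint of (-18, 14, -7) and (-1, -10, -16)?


Midpoint = ((-18+-1)/2, (14+-10)/2, (-7+-16)/2) = (-9.5, 2, -11.5)

(-9.5, 2, -11.5)


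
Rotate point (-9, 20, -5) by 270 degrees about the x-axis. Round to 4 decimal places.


x' = -9
y' = 20*cos(270) - -5*sin(270) = -5
z' = 20*sin(270) + -5*cos(270) = -20

(-9, -5, -20)


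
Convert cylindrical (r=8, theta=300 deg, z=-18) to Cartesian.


x = 8 * cos(300) = 4
y = 8 * sin(300) = -6.9282
z = -18

(4, -6.9282, -18)


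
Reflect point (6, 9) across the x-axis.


Reflection across x-axis: (x, y) -> (x, -y)
(6, 9) -> (6, -9)

(6, -9)


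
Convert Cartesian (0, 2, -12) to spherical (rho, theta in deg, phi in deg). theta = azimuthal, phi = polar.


rho = sqrt(0^2 + 2^2 + (-12)^2) = 12.1655
theta = atan2(2, 0) = 90 deg
phi = acos(-12/12.1655) = 170.5377 deg

rho = 12.1655, theta = 90 deg, phi = 170.5377 deg


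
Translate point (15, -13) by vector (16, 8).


Translation: (x+dx, y+dy) = (15+16, -13+8) = (31, -5)

(31, -5)


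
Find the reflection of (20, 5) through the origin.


Reflection through origin: (x, y) -> (-x, -y)
(20, 5) -> (-20, -5)

(-20, -5)


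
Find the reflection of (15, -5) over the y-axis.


Reflection across y-axis: (x, y) -> (-x, y)
(15, -5) -> (-15, -5)

(-15, -5)


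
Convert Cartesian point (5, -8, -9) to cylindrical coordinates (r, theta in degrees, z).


r = sqrt(5^2 + (-8)^2) = 9.434
theta = atan2(-8, 5) = 302.0054 deg
z = -9

r = 9.434, theta = 302.0054 deg, z = -9


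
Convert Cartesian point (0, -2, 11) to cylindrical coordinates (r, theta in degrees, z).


r = sqrt(0^2 + (-2)^2) = 2
theta = atan2(-2, 0) = 270 deg
z = 11

r = 2, theta = 270 deg, z = 11


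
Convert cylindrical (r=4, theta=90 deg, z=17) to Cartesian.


x = 4 * cos(90) = 0
y = 4 * sin(90) = 4
z = 17

(0, 4, 17)


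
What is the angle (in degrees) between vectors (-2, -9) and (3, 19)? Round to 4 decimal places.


dot = -2*3 + -9*19 = -177
|u| = 9.2195, |v| = 19.2354
cos(angle) = -0.9981
angle = 176.4438 degrees

176.4438 degrees


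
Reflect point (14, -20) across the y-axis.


Reflection across y-axis: (x, y) -> (-x, y)
(14, -20) -> (-14, -20)

(-14, -20)


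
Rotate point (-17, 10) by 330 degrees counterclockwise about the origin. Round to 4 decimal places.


x' = -17*cos(330) - 10*sin(330) = -9.7224
y' = -17*sin(330) + 10*cos(330) = 17.1603

(-9.7224, 17.1603)


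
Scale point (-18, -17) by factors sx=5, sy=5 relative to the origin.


Scaling: (x*sx, y*sy) = (-18*5, -17*5) = (-90, -85)

(-90, -85)


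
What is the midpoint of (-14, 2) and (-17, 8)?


Midpoint = ((-14+-17)/2, (2+8)/2) = (-15.5, 5)

(-15.5, 5)


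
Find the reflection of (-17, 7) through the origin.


Reflection through origin: (x, y) -> (-x, -y)
(-17, 7) -> (17, -7)

(17, -7)


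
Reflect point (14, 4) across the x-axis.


Reflection across x-axis: (x, y) -> (x, -y)
(14, 4) -> (14, -4)

(14, -4)


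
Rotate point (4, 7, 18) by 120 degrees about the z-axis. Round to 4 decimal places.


x' = 4*cos(120) - 7*sin(120) = -8.0622
y' = 4*sin(120) + 7*cos(120) = -0.0359
z' = 18

(-8.0622, -0.0359, 18)


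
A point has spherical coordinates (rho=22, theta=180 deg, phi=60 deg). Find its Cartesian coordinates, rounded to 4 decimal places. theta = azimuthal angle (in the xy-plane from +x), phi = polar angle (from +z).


x = 22 * sin(60) * cos(180) = -19.0526
y = 22 * sin(60) * sin(180) = 0
z = 22 * cos(60) = 11

(-19.0526, 0, 11)


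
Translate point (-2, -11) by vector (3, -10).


Translation: (x+dx, y+dy) = (-2+3, -11+-10) = (1, -21)

(1, -21)


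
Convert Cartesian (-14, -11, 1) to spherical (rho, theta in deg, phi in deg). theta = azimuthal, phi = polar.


rho = sqrt((-14)^2 + (-11)^2 + 1^2) = 17.8326
theta = atan2(-11, -14) = 218.1572 deg
phi = acos(1/17.8326) = 86.7853 deg

rho = 17.8326, theta = 218.1572 deg, phi = 86.7853 deg


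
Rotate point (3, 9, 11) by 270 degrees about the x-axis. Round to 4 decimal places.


x' = 3
y' = 9*cos(270) - 11*sin(270) = 11
z' = 9*sin(270) + 11*cos(270) = -9

(3, 11, -9)


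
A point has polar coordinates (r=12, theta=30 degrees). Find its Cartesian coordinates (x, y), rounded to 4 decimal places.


x = 12 * cos(30) = 10.3923
y = 12 * sin(30) = 6

(10.3923, 6)


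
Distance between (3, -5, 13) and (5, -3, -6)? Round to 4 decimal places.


d = sqrt((5-3)^2 + (-3--5)^2 + (-6-13)^2) = 19.2094

19.2094


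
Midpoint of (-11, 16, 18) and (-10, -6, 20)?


Midpoint = ((-11+-10)/2, (16+-6)/2, (18+20)/2) = (-10.5, 5, 19)

(-10.5, 5, 19)


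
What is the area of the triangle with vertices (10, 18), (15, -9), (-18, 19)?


Area = |x1(y2-y3) + x2(y3-y1) + x3(y1-y2)| / 2
= |10*(-9-19) + 15*(19-18) + -18*(18--9)| / 2
= 375.5

375.5


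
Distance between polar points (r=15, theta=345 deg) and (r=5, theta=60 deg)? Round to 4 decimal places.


d = sqrt(r1^2 + r2^2 - 2*r1*r2*cos(t2-t1))
d = sqrt(15^2 + 5^2 - 2*15*5*cos(60-345)) = 14.5319

14.5319


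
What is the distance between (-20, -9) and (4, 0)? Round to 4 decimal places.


d = sqrt((4--20)^2 + (0--9)^2) = 25.632

25.632


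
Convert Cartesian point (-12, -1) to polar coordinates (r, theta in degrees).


r = sqrt((-12)^2 + (-1)^2) = 12.0416
theta = atan2(-1, -12) = 184.7636 degrees

r = 12.0416, theta = 184.7636 degrees


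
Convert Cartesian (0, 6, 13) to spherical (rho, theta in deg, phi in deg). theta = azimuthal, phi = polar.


rho = sqrt(0^2 + 6^2 + 13^2) = 14.3178
theta = atan2(6, 0) = 90 deg
phi = acos(13/14.3178) = 24.7751 deg

rho = 14.3178, theta = 90 deg, phi = 24.7751 deg


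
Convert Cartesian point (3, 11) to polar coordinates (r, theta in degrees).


r = sqrt(3^2 + 11^2) = 11.4018
theta = atan2(11, 3) = 74.7449 degrees

r = 11.4018, theta = 74.7449 degrees


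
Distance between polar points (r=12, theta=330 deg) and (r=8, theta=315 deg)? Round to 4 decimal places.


d = sqrt(r1^2 + r2^2 - 2*r1*r2*cos(t2-t1))
d = sqrt(12^2 + 8^2 - 2*12*8*cos(315-330)) = 4.7479

4.7479


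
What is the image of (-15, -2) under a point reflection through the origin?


Reflection through origin: (x, y) -> (-x, -y)
(-15, -2) -> (15, 2)

(15, 2)


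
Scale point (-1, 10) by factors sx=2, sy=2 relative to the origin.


Scaling: (x*sx, y*sy) = (-1*2, 10*2) = (-2, 20)

(-2, 20)


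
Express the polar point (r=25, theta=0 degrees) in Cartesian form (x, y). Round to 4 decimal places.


x = 25 * cos(0) = 25
y = 25 * sin(0) = 0

(25, 0)


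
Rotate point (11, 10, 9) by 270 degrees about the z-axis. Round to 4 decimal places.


x' = 11*cos(270) - 10*sin(270) = 10
y' = 11*sin(270) + 10*cos(270) = -11
z' = 9

(10, -11, 9)


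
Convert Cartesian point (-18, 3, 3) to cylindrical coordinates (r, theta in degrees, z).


r = sqrt((-18)^2 + 3^2) = 18.2483
theta = atan2(3, -18) = 170.5377 deg
z = 3

r = 18.2483, theta = 170.5377 deg, z = 3


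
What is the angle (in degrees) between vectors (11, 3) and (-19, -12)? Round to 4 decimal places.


dot = 11*-19 + 3*-12 = -245
|u| = 11.4018, |v| = 22.4722
cos(angle) = -0.9562
angle = 162.9795 degrees

162.9795 degrees


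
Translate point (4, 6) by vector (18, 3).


Translation: (x+dx, y+dy) = (4+18, 6+3) = (22, 9)

(22, 9)


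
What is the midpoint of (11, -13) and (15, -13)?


Midpoint = ((11+15)/2, (-13+-13)/2) = (13, -13)

(13, -13)


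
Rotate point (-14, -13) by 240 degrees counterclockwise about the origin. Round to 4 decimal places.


x' = -14*cos(240) - -13*sin(240) = -4.2583
y' = -14*sin(240) + -13*cos(240) = 18.6244

(-4.2583, 18.6244)


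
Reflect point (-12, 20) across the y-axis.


Reflection across y-axis: (x, y) -> (-x, y)
(-12, 20) -> (12, 20)

(12, 20)
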